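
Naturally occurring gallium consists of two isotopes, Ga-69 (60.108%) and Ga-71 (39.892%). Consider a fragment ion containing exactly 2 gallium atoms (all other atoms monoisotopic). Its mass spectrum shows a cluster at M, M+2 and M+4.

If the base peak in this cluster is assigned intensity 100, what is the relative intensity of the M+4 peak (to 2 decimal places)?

33.18

Binomial terms of (0.60108 + 0.39892)^2: M 0.3613, M+2 0.4796, M+4 0.1591 → M+2 is the base peak.
P(M+2) = C(2,1) × 0.60108^1 × 0.39892^1 = 2 × 0.60108 × 0.39892 = 0.479566 (base)
P(M+4) = C(2,2) × 0.60108^0 × 0.39892^2 = 1 × 1.0000 × 0.15913717 = 0.159137
Relative intensity = 0.159137 / 0.479566 × 100 = 33.18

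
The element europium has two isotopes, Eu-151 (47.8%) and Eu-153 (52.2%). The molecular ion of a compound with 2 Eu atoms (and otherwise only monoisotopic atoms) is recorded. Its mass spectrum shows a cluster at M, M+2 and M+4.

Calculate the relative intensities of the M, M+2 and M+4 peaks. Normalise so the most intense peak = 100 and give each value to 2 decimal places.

45.79 : 100.00 : 54.60

Expanding (0.478 + 0.522)^2:
P(M) = 0.478^2 = 0.228484
P(M+2) = 2 × 0.478^1 × 0.522^1 = 0.499032
P(M+4) = 0.522^2 = 0.272484
The M+2 peak is largest (0.499032); scaling to 100 gives 45.79 : 100.00 : 54.60.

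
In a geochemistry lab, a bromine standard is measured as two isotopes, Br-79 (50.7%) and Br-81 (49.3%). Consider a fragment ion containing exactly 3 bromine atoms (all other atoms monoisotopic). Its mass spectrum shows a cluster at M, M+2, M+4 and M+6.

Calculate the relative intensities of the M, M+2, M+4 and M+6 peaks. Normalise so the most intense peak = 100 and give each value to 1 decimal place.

34.3 : 100.0 : 97.2 : 31.5

Each Br atom is independently Br-79 (p = 0.507) or Br-81 (q = 0.493); the cluster is the binomial expansion (p + q)^3.
P(M) = 0.507^3 = 0.130324
P(M+2) = 3 × 0.507^2 × 0.493^1 = 0.380175
P(M+4) = 3 × 0.507^1 × 0.493^2 = 0.369678
P(M+6) = 0.493^3 = 0.119823
The M+2 peak is largest (0.380175); scaling to 100 gives 34.3 : 100.0 : 97.2 : 31.5.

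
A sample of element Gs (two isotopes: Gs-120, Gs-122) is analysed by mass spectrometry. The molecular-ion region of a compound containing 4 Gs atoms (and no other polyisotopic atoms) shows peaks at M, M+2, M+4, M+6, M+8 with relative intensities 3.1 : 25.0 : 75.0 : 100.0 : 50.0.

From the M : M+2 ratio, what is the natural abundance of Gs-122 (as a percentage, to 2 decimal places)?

Let p = fractional abundance of Gs-120. I(M+2)/I(M) = [C(4,1)·p^3·(1−p)] / p^4 = 4·(1−p)/p = 25.0/3.1 = 8.0645
(1−p)/p = 8.0645/4 = 2.0161  ⇒  p = 1/(1 + 2.0161) = 0.3316
Gs-120: 33.16%, Gs-122: 66.84%.

66.84%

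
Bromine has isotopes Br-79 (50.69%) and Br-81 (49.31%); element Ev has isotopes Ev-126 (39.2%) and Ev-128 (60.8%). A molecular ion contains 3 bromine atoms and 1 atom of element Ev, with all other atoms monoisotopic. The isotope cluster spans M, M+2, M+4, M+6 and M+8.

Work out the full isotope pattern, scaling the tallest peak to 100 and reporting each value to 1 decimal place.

13.6 : 60.7 : 100.0 : 72.3 : 19.4

Bromine pattern (n=3): 0.13024674 : 0.3801026 : 0.36975457 : 0.11989609
Element Ev pattern (n=1): 0.3920 : 0.6080
Convolve the two distributions (both contribute in 2-u steps):
  M: 0.13024674×0.3920 = 0.051057
  M+2: 0.13024674×0.6080 + 0.3801026×0.3920 = 0.228190
  M+4: 0.3801026×0.6080 + 0.36975457×0.3920 = 0.376046
  M+6: 0.36975457×0.6080 + 0.11989609×0.3920 = 0.271810
  M+8: 0.11989609×0.6080 = 0.072897
Scale to base peak (0.376046) = 100: 13.6 : 60.7 : 100.0 : 72.3 : 19.4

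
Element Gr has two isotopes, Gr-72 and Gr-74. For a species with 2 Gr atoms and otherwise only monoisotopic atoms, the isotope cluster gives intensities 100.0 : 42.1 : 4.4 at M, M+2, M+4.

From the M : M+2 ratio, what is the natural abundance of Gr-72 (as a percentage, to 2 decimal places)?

Let p = fractional abundance of Gr-72. I(M+2)/I(M) = [C(2,1)·p^1·(1−p)] / p^2 = 2·(1−p)/p = 42.1/100.0 = 0.4210
(1−p)/p = 0.4210/2 = 0.2105  ⇒  p = 1/(1 + 0.2105) = 0.8261
Gr-72: 82.61%, Gr-74: 17.39%.

82.61%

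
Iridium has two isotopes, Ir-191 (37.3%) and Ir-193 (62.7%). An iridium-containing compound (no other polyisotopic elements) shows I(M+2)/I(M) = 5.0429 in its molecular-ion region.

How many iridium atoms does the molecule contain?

For n independent Ir atoms, I(M+2)/I(M) = n · (abundance Ir-193) / (abundance Ir-191) = n · 0.627/0.373.
n = 5.0429 × 0.373/0.627 = 3.00 ≈ 3

3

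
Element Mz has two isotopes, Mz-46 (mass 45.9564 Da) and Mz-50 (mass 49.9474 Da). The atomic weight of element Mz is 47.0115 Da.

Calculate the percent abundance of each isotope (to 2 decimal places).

Mz-46: 73.56%, Mz-50: 26.44%

Let x be the fractional abundance of Mz-46; then Mz-50 has abundance 1 − x.
45.9564·x + 49.9474·(1 − x) = 47.0115
(45.9564 − 49.9474)·x = 47.0115 − 49.9474
x = -2.9359 / -3.9910 = 0.73563 → 73.56% Mz-46, 26.44% Mz-50.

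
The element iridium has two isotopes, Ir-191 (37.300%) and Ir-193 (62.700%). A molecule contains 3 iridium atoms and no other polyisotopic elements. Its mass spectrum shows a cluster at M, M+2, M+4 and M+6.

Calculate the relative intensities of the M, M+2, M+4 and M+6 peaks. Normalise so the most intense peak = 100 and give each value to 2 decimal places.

11.80 : 59.49 : 100.00 : 56.03

Expanding (0.37300 + 0.62700)^3:
P(M) = 0.37300^3 = 0.051895
P(M+2) = 3 × 0.37300^2 × 0.62700^1 = 0.261702
P(M+4) = 3 × 0.37300^1 × 0.62700^2 = 0.439911
P(M+6) = 0.62700^3 = 0.246492
The M+4 peak is largest (0.439911); scaling to 100 gives 11.80 : 59.49 : 100.00 : 56.03.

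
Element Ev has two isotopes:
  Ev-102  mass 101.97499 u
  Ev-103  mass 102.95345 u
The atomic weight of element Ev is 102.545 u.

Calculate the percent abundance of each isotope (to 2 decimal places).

Writing the weighted mean with unknown fraction x of Ev-102:
101.97499·x + 102.95345·(1 − x) = 102.545
(101.97499 − 102.95345)·x = 102.545 − 102.95345
x = -0.40845 / -0.97846 = 0.41744 → 41.74% Ev-102, 58.26% Ev-103.

Ev-102: 41.74%, Ev-103: 58.26%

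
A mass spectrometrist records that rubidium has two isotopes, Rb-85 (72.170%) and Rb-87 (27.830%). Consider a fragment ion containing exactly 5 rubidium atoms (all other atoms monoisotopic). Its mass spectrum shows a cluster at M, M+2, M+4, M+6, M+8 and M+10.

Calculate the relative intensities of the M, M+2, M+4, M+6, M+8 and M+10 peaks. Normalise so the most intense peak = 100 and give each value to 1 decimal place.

51.9 : 100.0 : 77.1 : 29.7 : 5.7 : 0.4

Each Rb atom is independently Rb-85 (p = 0.72170) or Rb-87 (q = 0.27830); the cluster is the binomial expansion (p + q)^5.
P(M) = 0.72170^5 = 0.195787
P(M+2) = 5 × 0.72170^4 × 0.27830^1 = 0.377494
P(M+4) = 10 × 0.72170^3 × 0.27830^2 = 0.291136
P(M+6) = 10 × 0.72170^2 × 0.27830^3 = 0.112267
P(M+8) = 5 × 0.72170^1 × 0.27830^4 = 0.021646
P(M+10) = 0.27830^5 = 0.001669
The M+2 peak is largest (0.377494); scaling to 100 gives 51.9 : 100.0 : 77.1 : 29.7 : 5.7 : 0.4.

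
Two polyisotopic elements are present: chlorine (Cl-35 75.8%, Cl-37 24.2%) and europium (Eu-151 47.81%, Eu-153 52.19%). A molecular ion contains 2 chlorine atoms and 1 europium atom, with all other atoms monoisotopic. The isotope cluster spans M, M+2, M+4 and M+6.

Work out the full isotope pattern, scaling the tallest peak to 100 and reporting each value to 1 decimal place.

Chlorine pattern (n=2): 0.574564 : 0.366872 : 0.058564
Europium pattern (n=1): 0.4781 : 0.5219
Convolve the two distributions (both contribute in 2-u steps):
  M: 0.574564×0.4781 = 0.274699
  M+2: 0.574564×0.5219 + 0.366872×0.4781 = 0.475266
  M+4: 0.366872×0.5219 + 0.058564×0.4781 = 0.219470
  M+6: 0.058564×0.5219 = 0.030565
Scale to base peak (0.475266) = 100: 57.8 : 100.0 : 46.2 : 6.4

57.8 : 100.0 : 46.2 : 6.4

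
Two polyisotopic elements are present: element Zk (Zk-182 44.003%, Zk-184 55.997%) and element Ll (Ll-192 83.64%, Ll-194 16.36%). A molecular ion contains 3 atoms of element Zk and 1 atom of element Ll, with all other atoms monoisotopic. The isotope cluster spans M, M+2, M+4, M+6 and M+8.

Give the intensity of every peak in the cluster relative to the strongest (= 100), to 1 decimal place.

Element Zk pattern (n=3): 0.08520143 : 0.32527493 : 0.41393587 : 0.17558778
Element Ll pattern (n=1): 0.8364 : 0.1636
Convolve the two distributions (both contribute in 2-u steps):
  M: 0.08520143×0.8364 = 0.071262
  M+2: 0.08520143×0.1636 + 0.32527493×0.8364 = 0.285999
  M+4: 0.32527493×0.1636 + 0.41393587×0.8364 = 0.399431
  M+6: 0.41393587×0.1636 + 0.17558778×0.8364 = 0.214582
  M+8: 0.17558778×0.1636 = 0.028726
Scale to base peak (0.399431) = 100: 17.8 : 71.6 : 100.0 : 53.7 : 7.2

17.8 : 71.6 : 100.0 : 53.7 : 7.2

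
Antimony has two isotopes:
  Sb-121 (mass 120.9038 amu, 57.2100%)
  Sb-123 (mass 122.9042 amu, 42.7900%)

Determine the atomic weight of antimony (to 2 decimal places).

Average mass = Σ (abundance × isotope mass) = 0.572100 × 120.9038 + 0.427900 × 122.9042
= 69.16906 + 52.59071 = 121.75977 amu

121.76 amu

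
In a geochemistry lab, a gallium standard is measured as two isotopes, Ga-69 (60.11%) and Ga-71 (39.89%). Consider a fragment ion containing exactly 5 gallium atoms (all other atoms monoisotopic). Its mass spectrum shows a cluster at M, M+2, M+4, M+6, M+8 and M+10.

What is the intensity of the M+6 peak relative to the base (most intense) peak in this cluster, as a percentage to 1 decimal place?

66.4%

Binomial terms of (0.6011 + 0.3989)^5: M 0.0785, M+2 0.2604, M+4 0.3456, M+6 0.2293, M+8 0.0761, M+10 0.0101 → M+4 is the base peak.
P(M+4) = C(5,2) × 0.6011^3 × 0.3989^2 = 10 × 0.21719018 × 0.15912121 = 0.345596 (base)
P(M+6) = C(5,3) × 0.6011^2 × 0.3989^3 = 10 × 0.36132121 × 0.06347345 = 0.229343
Relative intensity = 0.229343 / 0.345596 × 100 = 66.4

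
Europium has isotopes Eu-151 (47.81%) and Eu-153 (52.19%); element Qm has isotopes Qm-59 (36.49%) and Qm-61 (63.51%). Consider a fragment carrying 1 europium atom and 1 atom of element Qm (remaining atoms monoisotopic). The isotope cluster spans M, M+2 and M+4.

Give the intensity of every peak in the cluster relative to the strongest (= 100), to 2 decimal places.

35.31 : 100.00 : 67.09

Europium pattern (n=1): 0.4781 : 0.5219
Element Qm pattern (n=1): 0.3649 : 0.6351
Convolve the two distributions (both contribute in 2-u steps):
  M: 0.4781×0.3649 = 0.174459
  M+2: 0.4781×0.6351 + 0.5219×0.3649 = 0.494083
  M+4: 0.5219×0.6351 = 0.331459
Scale to base peak (0.494083) = 100: 35.31 : 100.00 : 67.09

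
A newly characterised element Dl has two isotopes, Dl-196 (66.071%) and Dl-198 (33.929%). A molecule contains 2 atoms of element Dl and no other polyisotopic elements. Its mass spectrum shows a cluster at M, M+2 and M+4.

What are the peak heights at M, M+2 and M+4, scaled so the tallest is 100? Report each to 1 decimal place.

Expanding (0.66071 + 0.33929)^2:
P(M) = 0.66071^2 = 0.436538
P(M+2) = 2 × 0.66071^1 × 0.33929^1 = 0.448345
P(M+4) = 0.33929^2 = 0.115118
The M+2 peak is largest (0.448345); scaling to 100 gives 97.4 : 100.0 : 25.7.

97.4 : 100.0 : 25.7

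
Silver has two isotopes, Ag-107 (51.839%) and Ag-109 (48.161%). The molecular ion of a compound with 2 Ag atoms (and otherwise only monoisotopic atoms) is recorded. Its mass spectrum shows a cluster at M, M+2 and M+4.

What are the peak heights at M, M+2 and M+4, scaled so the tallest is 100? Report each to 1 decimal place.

The 2 Ag atoms are independent, so intensities follow the terms of (0.51839 + 0.48161)^2.
P(M) = 0.51839^2 = 0.268728
P(M+2) = 2 × 0.51839^1 × 0.48161^1 = 0.499324
P(M+4) = 0.48161^2 = 0.231948
The M+2 peak is largest (0.499324); scaling to 100 gives 53.8 : 100.0 : 46.5.

53.8 : 100.0 : 46.5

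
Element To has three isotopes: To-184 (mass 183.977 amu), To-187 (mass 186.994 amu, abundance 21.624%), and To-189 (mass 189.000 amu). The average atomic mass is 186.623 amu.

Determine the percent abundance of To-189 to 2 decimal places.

Let x and y be the fractions of To-184 and To-189. Then x + y = 1 − 0.21624 = 0.78376 and 183.977x + 189.000y = 186.623 − 0.21624×186.994 = 146.18741744.
Substituting: 183.977x + 189.000(0.78376 − x) = 146.18741744
(183.977 − 189.000)x = -1.94322256  ⇒  x = 0.38686, y = 0.39690
To-184: 38.69%, To-189: 39.69%.

39.69%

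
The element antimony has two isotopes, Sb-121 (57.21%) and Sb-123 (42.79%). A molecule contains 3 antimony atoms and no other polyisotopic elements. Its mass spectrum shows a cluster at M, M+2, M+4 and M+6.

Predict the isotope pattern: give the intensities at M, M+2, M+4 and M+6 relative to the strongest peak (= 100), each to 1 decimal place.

44.6 : 100.0 : 74.8 : 18.6

The 3 Sb atoms are independent, so intensities follow the terms of (0.5721 + 0.4279)^3.
P(M) = 0.5721^3 = 0.187247
P(M+2) = 3 × 0.5721^2 × 0.4279^1 = 0.420153
P(M+4) = 3 × 0.5721^1 × 0.4279^2 = 0.314252
P(M+6) = 0.4279^3 = 0.078348
The M+2 peak is largest (0.420153); scaling to 100 gives 44.6 : 100.0 : 74.8 : 18.6.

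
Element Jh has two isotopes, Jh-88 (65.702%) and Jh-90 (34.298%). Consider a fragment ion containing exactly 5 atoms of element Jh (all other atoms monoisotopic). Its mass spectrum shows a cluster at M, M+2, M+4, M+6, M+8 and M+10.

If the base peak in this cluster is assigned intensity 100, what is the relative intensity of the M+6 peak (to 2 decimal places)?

52.20

Term probabilities: M 0.1224, M+2 0.3196, M+4 0.3336, M+6 0.1742, M+8 0.0455, M+10 0.0047. Base peak = M+4.
P(M+4) = C(5,2) × 0.65702^3 × 0.34298^2 = 10 × 0.28361929 × 0.11763528 = 0.333636 (base)
P(M+6) = C(5,3) × 0.65702^2 × 0.34298^3 = 10 × 0.43167528 × 0.04034655 = 0.174166
Relative intensity = 0.174166 / 0.333636 × 100 = 52.20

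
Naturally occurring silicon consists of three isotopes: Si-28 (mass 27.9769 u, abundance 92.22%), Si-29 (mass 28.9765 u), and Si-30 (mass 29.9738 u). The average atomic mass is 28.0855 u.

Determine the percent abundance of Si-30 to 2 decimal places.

Let x and y be the fractions of Si-29 and Si-30. Then x + y = 1 − 0.9222 = 0.0778 and 28.9765x + 29.9738y = 28.0855 − 0.9222×27.9769 = 2.28520282.
Substituting: 28.9765x + 29.9738(0.0778 − x) = 2.28520282
(28.9765 − 29.9738)x = -0.04675882  ⇒  x = 0.04689, y = 0.03091
Si-29: 4.69%, Si-30: 3.09%.

3.09%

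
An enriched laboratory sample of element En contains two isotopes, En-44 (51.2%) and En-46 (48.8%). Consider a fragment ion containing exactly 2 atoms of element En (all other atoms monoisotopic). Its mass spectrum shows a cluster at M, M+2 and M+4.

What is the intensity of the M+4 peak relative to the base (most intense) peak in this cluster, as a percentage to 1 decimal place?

Term probabilities: M 0.2621, M+2 0.4997, M+4 0.2381. Base peak = M+2.
P(M+2) = C(2,1) × 0.512^1 × 0.488^1 = 2 × 0.5120 × 0.4880 = 0.499712 (base)
P(M+4) = C(2,2) × 0.512^0 × 0.488^2 = 1 × 1.0000 × 0.238144 = 0.238144
Relative intensity = 0.238144 / 0.499712 × 100 = 47.7

47.7%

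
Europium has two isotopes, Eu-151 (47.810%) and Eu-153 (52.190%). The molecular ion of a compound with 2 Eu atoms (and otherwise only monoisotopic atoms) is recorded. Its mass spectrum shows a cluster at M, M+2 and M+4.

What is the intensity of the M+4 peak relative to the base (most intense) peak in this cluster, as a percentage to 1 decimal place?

54.6%

Binomial terms of (0.47810 + 0.52190)^2: M 0.2286, M+2 0.4990, M+4 0.2724 → M+2 is the base peak.
P(M+2) = C(2,1) × 0.47810^1 × 0.52190^1 = 2 × 0.4781 × 0.5219 = 0.499041 (base)
P(M+4) = C(2,2) × 0.47810^0 × 0.52190^2 = 1 × 1.0000 × 0.27237961 = 0.272380
Relative intensity = 0.272380 / 0.499041 × 100 = 54.6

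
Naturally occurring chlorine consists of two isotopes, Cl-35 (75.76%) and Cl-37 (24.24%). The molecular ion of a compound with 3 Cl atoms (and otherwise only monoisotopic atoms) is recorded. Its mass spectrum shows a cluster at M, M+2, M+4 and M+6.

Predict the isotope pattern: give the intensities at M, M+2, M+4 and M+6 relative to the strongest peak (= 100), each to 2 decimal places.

100.00 : 95.99 : 30.71 : 3.28

Each Cl atom is independently Cl-35 (p = 0.7576) or Cl-37 (q = 0.2424); the cluster is the binomial expansion (p + q)^3.
P(M) = 0.7576^3 = 0.434830
P(M+2) = 3 × 0.7576^2 × 0.2424^1 = 0.417382
P(M+4) = 3 × 0.7576^1 × 0.2424^2 = 0.133545
P(M+6) = 0.2424^3 = 0.014243
The M peak is largest (0.434830); scaling to 100 gives 100.00 : 95.99 : 30.71 : 3.28.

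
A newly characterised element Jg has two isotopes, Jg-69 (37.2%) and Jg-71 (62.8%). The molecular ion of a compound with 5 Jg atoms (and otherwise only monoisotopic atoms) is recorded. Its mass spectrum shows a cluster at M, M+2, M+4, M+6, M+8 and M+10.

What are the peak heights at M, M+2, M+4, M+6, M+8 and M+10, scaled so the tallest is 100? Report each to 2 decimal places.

2.08 : 17.54 : 59.24 : 100.00 : 84.41 : 28.50

Each Jg atom is independently Jg-69 (p = 0.372) or Jg-71 (q = 0.628); the cluster is the binomial expansion (p + q)^5.
P(M) = 0.372^5 = 0.007124
P(M+2) = 5 × 0.372^4 × 0.628^1 = 0.060131
P(M+4) = 10 × 0.372^3 × 0.628^2 = 0.203024
P(M+6) = 10 × 0.372^2 × 0.628^3 = 0.342740
P(M+8) = 5 × 0.372^1 × 0.628^4 = 0.289302
P(M+10) = 0.628^5 = 0.097678
The M+6 peak is largest (0.342740); scaling to 100 gives 2.08 : 17.54 : 59.24 : 100.00 : 84.41 : 28.50.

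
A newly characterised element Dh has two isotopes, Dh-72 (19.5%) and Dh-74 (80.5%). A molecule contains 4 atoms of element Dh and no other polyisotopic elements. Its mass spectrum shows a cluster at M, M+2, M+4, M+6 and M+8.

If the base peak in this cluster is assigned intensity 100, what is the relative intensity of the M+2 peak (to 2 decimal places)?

5.69

Term probabilities: M 0.0014, M+2 0.0239, M+4 0.1478, M+6 0.4069, M+8 0.4199. Base peak = M+8.
P(M+8) = C(4,4) × 0.195^0 × 0.805^4 = 1 × 1.0000 × 0.4199364 = 0.419936 (base)
P(M+2) = C(4,1) × 0.195^3 × 0.805^1 = 4 × 0.00741488 × 0.8050 = 0.023876
Relative intensity = 0.023876 / 0.419936 × 100 = 5.69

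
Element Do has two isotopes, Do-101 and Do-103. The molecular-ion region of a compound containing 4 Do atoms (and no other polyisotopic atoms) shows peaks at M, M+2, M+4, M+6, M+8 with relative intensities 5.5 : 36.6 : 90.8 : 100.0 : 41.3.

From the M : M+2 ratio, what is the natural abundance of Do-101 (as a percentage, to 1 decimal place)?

If p is the fraction of Do that is Do-101, then I(M+2)/I(M) = [C(4,1)·p^3·(1−p)] / p^4 = 4·(1−p)/p = 36.6/5.5 = 6.6545
(1−p)/p = 6.6545/4 = 1.6636  ⇒  p = 1/(1 + 1.6636) = 0.3754
Do-101: 37.5%, Do-103: 62.5%.

37.5%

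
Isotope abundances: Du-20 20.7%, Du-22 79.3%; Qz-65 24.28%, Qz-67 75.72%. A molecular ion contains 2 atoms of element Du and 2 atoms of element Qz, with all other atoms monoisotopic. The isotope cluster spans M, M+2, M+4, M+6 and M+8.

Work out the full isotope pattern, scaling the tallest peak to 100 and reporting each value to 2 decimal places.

Element Du pattern (n=2): 0.042849 : 0.328302 : 0.628849
Element Qz pattern (n=2): 0.05895184 : 0.36769632 : 0.57335184
Convolve the two distributions (both contribute in 2-u steps):
  M: 0.042849×0.05895184 = 0.002526
  M+2: 0.042849×0.36769632 + 0.328302×0.05895184 = 0.035109
  M+4: 0.042849×0.57335184 + 0.328302×0.36769632 + 0.628849×0.05895184 = 0.182355
  M+6: 0.328302×0.57335184 + 0.628849×0.36769632 = 0.419458
  M+8: 0.628849×0.57335184 = 0.360552
Scale to base peak (0.419458) = 100: 0.60 : 8.37 : 43.47 : 100.00 : 85.96

0.60 : 8.37 : 43.47 : 100.00 : 85.96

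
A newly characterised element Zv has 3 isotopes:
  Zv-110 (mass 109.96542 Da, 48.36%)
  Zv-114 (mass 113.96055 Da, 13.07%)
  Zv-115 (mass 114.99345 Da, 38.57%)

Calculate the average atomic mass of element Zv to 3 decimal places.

112.427 Da

Weight each isotope mass by its fractional abundance: 0.4836 × 109.96542 + 0.1307 × 113.96055 + 0.3857 × 114.99345
= 53.179277 + 14.894644 + 44.352974 = 112.426895 Da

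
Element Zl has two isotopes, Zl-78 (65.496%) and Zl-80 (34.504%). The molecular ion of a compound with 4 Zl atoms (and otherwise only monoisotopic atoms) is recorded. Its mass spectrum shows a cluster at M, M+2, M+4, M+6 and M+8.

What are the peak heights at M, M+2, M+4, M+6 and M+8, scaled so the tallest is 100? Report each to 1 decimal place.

Expanding (0.65496 + 0.34504)^4:
P(M) = 0.65496^4 = 0.184017
P(M+2) = 4 × 0.65496^3 × 0.34504^1 = 0.387770
P(M+4) = 6 × 0.65496^2 × 0.34504^2 = 0.306422
P(M+6) = 4 × 0.65496^1 × 0.34504^3 = 0.107618
P(M+8) = 0.34504^4 = 0.014174
The M+2 peak is largest (0.387770); scaling to 100 gives 47.5 : 100.0 : 79.0 : 27.8 : 3.7.

47.5 : 100.0 : 79.0 : 27.8 : 3.7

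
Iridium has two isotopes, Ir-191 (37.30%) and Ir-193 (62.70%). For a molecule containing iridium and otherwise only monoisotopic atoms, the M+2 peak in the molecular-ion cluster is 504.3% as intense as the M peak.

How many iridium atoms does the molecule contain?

3

With n Ir atoms, P(M+2)/P(M) = C(n,1)·p^(n−1)q / p^n = n·q/p = n · 0.6270/0.3730.
n = 5.043 × 0.3730/0.6270 = 3.00 ≈ 3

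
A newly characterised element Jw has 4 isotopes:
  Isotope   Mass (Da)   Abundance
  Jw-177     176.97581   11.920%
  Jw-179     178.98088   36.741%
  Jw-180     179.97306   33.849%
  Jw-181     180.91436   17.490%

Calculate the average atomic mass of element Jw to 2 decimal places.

Ar = Σ fᵢ·mᵢ = 0.11920 × 176.97581 + 0.36741 × 178.98088 + 0.33849 × 179.97306 + 0.17490 × 180.91436
= 21.095517 + 65.759365 + 60.919081 + 31.641922 = 179.415885 Da

179.42 Da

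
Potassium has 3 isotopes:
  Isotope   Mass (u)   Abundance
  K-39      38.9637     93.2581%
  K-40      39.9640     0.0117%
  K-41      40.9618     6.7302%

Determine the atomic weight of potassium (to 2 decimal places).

Weight each isotope mass by its fractional abundance: 0.932581 × 38.9637 + 0.000117 × 39.9640 + 0.067302 × 40.9618
= 36.33681 + 0.00468 + 2.75681 = 39.09830 u

39.10 u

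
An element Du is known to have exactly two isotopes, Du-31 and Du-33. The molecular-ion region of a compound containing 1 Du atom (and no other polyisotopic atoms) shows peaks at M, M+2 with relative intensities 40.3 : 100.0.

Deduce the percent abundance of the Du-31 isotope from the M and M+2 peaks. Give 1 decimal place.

Write p for the Du-31 fraction. I(M+2)/I(M) = [C(1,1)·p^0·(1−p)] / p^1 = 1·(1−p)/p = 100.0/40.3 = 2.4814
(1−p)/p = 2.4814/1 = 2.4814  ⇒  p = 1/(1 + 2.4814) = 0.2872
Du-31: 28.7%, Du-33: 71.3%.

28.7%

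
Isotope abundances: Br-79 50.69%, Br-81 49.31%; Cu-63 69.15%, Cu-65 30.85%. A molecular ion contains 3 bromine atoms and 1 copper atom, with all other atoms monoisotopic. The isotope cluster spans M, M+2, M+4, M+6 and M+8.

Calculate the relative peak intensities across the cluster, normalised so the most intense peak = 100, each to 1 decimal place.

24.1 : 81.3 : 100.0 : 52.8 : 9.9

Bromine pattern (n=3): 0.13024674 : 0.3801026 : 0.36975457 : 0.11989609
Copper pattern (n=1): 0.6915 : 0.3085
Convolve the two distributions (both contribute in 2-u steps):
  M: 0.13024674×0.6915 = 0.090066
  M+2: 0.13024674×0.3085 + 0.3801026×0.6915 = 0.303022
  M+4: 0.3801026×0.3085 + 0.36975457×0.6915 = 0.372947
  M+6: 0.36975457×0.3085 + 0.11989609×0.6915 = 0.196977
  M+8: 0.11989609×0.3085 = 0.036988
Scale to base peak (0.372947) = 100: 24.1 : 81.3 : 100.0 : 52.8 : 9.9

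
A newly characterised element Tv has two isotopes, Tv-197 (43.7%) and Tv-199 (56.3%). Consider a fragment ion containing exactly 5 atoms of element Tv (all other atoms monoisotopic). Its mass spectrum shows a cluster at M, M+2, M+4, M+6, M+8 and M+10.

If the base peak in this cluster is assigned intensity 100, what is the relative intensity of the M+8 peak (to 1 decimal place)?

64.4

Term probabilities: M 0.0159, M+2 0.1027, M+4 0.2645, M+6 0.3408, M+8 0.2195, M+10 0.0566. Base peak = M+6.
P(M+6) = C(5,3) × 0.437^2 × 0.563^3 = 10 × 0.190969 × 0.17845355 = 0.340791 (base)
P(M+8) = C(5,4) × 0.437^1 × 0.563^4 = 5 × 0.4370 × 0.10046935 = 0.219526
Relative intensity = 0.219526 / 0.340791 × 100 = 64.4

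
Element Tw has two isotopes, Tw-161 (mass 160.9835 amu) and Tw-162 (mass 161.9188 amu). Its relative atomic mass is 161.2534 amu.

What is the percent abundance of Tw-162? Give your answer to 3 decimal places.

28.857%

Writing the weighted mean with unknown fraction x of Tw-161:
160.9835·x + 161.9188·(1 − x) = 161.2534
(160.9835 − 161.9188)·x = 161.2534 − 161.9188
x = -0.6654 / -0.9353 = 0.71143 → 71.143% Tw-161, 28.857% Tw-162.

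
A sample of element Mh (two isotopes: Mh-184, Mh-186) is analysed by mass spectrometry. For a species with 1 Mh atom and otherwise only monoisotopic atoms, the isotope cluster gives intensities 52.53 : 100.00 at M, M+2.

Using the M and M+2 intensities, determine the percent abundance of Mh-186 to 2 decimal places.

65.56%

Let p = fractional abundance of Mh-184. I(M+2)/I(M) = [C(1,1)·p^0·(1−p)] / p^1 = 1·(1−p)/p = 100.00/52.53 = 1.9037
(1−p)/p = 1.9037/1 = 1.9037  ⇒  p = 1/(1 + 1.9037) = 0.3444
Mh-184: 34.44%, Mh-186: 65.56%.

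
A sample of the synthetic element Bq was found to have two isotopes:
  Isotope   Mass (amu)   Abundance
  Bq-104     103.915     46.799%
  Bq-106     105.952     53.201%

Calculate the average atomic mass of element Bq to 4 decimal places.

104.9987 amu

Ar = Σ fᵢ·mᵢ = 0.46799 × 103.915 + 0.53201 × 105.952
= 48.63118 + 56.36752 = 104.99870 amu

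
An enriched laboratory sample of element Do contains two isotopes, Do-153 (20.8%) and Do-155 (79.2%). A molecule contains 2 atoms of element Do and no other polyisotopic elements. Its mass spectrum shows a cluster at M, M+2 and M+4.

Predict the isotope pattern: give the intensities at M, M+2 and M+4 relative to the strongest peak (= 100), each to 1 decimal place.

Expanding (0.208 + 0.792)^2:
P(M) = 0.208^2 = 0.043264
P(M+2) = 2 × 0.208^1 × 0.792^1 = 0.329472
P(M+4) = 0.792^2 = 0.627264
The M+4 peak is largest (0.627264); scaling to 100 gives 6.9 : 52.5 : 100.0.

6.9 : 52.5 : 100.0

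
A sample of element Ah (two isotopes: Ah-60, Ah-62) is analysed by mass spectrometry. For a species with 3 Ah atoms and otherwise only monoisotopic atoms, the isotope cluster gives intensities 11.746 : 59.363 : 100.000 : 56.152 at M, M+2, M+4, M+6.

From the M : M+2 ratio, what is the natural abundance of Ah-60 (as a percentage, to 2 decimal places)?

If p is the fraction of Ah that is Ah-60, then I(M+2)/I(M) = [C(3,1)·p^2·(1−p)] / p^3 = 3·(1−p)/p = 59.363/11.746 = 5.0539
(1−p)/p = 5.0539/3 = 1.6846  ⇒  p = 1/(1 + 1.6846) = 0.3725
Ah-60: 37.25%, Ah-62: 62.75%.

37.25%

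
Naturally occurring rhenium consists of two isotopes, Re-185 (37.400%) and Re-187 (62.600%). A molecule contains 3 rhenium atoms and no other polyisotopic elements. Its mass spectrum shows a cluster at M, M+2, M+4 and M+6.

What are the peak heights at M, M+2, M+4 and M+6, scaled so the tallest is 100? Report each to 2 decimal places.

Each Re atom is independently Re-185 (p = 0.37400) or Re-187 (q = 0.62600); the cluster is the binomial expansion (p + q)^3.
P(M) = 0.37400^3 = 0.052314
P(M+2) = 3 × 0.37400^2 × 0.62600^1 = 0.262687
P(M+4) = 3 × 0.37400^1 × 0.62600^2 = 0.439685
P(M+6) = 0.62600^3 = 0.245314
The M+4 peak is largest (0.439685); scaling to 100 gives 11.90 : 59.74 : 100.00 : 55.79.

11.90 : 59.74 : 100.00 : 55.79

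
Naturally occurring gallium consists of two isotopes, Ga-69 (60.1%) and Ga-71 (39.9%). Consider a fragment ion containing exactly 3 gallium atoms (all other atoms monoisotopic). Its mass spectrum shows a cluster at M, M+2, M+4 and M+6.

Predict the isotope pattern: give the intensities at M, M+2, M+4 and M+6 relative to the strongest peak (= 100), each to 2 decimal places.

The 3 Ga atoms are independent, so intensities follow the terms of (0.601 + 0.399)^3.
P(M) = 0.601^3 = 0.217082
P(M+2) = 3 × 0.601^2 × 0.399^1 = 0.432358
P(M+4) = 3 × 0.601^1 × 0.399^2 = 0.287039
P(M+6) = 0.399^3 = 0.063521
The M+2 peak is largest (0.432358); scaling to 100 gives 50.21 : 100.00 : 66.39 : 14.69.

50.21 : 100.00 : 66.39 : 14.69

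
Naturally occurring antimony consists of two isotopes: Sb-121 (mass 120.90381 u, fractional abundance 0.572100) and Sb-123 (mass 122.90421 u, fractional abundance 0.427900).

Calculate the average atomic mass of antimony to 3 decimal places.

The abundance-weighted mean is 0.572100 × 120.90381 + 0.427900 × 122.90421
= 69.169070 + 52.590711 = 121.759781 u

121.760 u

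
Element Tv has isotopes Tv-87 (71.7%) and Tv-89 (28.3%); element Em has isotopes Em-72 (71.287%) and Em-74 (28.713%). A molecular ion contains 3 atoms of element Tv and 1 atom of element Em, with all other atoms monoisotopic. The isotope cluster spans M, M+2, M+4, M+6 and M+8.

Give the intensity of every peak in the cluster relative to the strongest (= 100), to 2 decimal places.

Element Tv pattern (n=3): 0.36860181 : 0.43646156 : 0.17227144 : 0.02266519
Element Em pattern (n=1): 0.71287 : 0.28713
Convolve the two distributions (both contribute in 2-u steps):
  M: 0.36860181×0.71287 = 0.262765
  M+2: 0.36860181×0.28713 + 0.43646156×0.71287 = 0.416977
  M+4: 0.43646156×0.28713 + 0.17227144×0.71287 = 0.248128
  M+6: 0.17227144×0.28713 + 0.02266519×0.71287 = 0.065622
  M+8: 0.02266519×0.28713 = 0.006508
Scale to base peak (0.416977) = 100: 63.02 : 100.00 : 59.51 : 15.74 : 1.56

63.02 : 100.00 : 59.51 : 15.74 : 1.56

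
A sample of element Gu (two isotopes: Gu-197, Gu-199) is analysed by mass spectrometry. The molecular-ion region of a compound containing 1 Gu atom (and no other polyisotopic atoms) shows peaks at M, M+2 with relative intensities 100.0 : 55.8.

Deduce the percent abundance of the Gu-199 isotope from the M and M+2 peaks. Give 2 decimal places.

Let p = fractional abundance of Gu-197. I(M+2)/I(M) = [C(1,1)·p^0·(1−p)] / p^1 = 1·(1−p)/p = 55.8/100.0 = 0.5580
(1−p)/p = 0.5580/1 = 0.5580  ⇒  p = 1/(1 + 0.5580) = 0.6418
Gu-197: 64.18%, Gu-199: 35.82%.

35.82%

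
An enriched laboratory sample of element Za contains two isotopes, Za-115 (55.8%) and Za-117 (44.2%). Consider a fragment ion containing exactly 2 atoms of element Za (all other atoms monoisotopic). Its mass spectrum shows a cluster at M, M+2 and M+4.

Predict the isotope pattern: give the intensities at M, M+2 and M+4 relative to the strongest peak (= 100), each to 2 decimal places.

63.12 : 100.00 : 39.61

The 2 Za atoms are independent, so intensities follow the terms of (0.558 + 0.442)^2.
P(M) = 0.558^2 = 0.311364
P(M+2) = 2 × 0.558^1 × 0.442^1 = 0.493272
P(M+4) = 0.442^2 = 0.195364
The M+2 peak is largest (0.493272); scaling to 100 gives 63.12 : 100.00 : 39.61.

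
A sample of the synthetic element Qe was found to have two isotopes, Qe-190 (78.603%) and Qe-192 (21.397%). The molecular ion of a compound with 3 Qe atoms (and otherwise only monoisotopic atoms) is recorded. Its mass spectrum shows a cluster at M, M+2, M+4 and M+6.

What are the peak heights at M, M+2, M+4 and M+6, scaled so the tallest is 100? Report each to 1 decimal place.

100.0 : 81.7 : 22.2 : 2.0

Each Qe atom is independently Qe-190 (p = 0.78603) or Qe-192 (q = 0.21397); the cluster is the binomial expansion (p + q)^3.
P(M) = 0.78603^3 = 0.485643
P(M+2) = 3 × 0.78603^2 × 0.21397^1 = 0.396600
P(M+4) = 3 × 0.78603^1 × 0.21397^2 = 0.107961
P(M+6) = 0.21397^3 = 0.009796
The M peak is largest (0.485643); scaling to 100 gives 100.0 : 81.7 : 22.2 : 2.0.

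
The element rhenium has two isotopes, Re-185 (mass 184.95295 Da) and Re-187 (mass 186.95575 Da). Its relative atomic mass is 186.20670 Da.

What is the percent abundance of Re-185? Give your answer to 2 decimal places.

Writing the weighted mean with unknown fraction x of Re-185:
184.95295·x + 186.95575·(1 − x) = 186.20670
(184.95295 − 186.95575)·x = 186.20670 − 186.95575
x = -0.74905 / -2.00280 = 0.37400 → 37.40% Re-185, 62.60% Re-187.

37.40%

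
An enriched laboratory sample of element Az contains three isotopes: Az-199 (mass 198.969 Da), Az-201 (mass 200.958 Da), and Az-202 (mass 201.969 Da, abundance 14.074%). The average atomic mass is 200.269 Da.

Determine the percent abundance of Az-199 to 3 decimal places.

Let x and y be the fractions of Az-199 and Az-201. Then x + y = 1 − 0.14074 = 0.85926 and 198.969x + 200.958y = 200.269 − 0.14074×201.969 = 171.84388294.
Substituting: 198.969x + 200.958(0.85926 − x) = 171.84388294
(198.969 − 200.958)x = -0.83128814  ⇒  x = 0.41794, y = 0.44132
Az-199: 41.794%, Az-201: 44.132%.

41.794%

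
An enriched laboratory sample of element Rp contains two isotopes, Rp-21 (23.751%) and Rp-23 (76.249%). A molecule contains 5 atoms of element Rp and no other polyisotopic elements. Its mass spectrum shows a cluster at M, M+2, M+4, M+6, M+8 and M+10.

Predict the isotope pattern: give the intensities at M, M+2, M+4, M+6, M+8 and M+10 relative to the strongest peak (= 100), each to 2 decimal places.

0.19 : 3.02 : 19.41 : 62.30 : 100.00 : 64.21

Expanding (0.23751 + 0.76249)^5:
P(M) = 0.23751^5 = 0.000756
P(M+2) = 5 × 0.23751^4 × 0.76249^1 = 0.012132
P(M+4) = 10 × 0.23751^3 × 0.76249^2 = 0.077896
P(M+6) = 10 × 0.23751^2 × 0.76249^3 = 0.250073
P(M+8) = 5 × 0.23751^1 × 0.76249^4 = 0.401410
P(M+10) = 0.76249^5 = 0.257733
The M+8 peak is largest (0.401410); scaling to 100 gives 0.19 : 3.02 : 19.41 : 62.30 : 100.00 : 64.21.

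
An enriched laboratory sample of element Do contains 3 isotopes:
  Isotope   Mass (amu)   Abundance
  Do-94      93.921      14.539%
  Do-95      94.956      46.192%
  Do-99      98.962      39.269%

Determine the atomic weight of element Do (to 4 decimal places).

The abundance-weighted mean is 0.14539 × 93.921 + 0.46192 × 94.956 + 0.39269 × 98.962
= 13.65517 + 43.86208 + 38.86139 = 96.37864 amu

96.3786 amu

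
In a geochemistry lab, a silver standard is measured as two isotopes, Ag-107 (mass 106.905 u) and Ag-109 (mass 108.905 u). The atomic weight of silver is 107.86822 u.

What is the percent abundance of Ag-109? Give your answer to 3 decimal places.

48.161%

Let x be the fractional abundance of Ag-107; then Ag-109 has abundance 1 − x.
106.905·x + 108.905·(1 − x) = 107.86822
(106.905 − 108.905)·x = 107.86822 − 108.905
x = -1.03678 / -2.000 = 0.51839 → 51.839% Ag-107, 48.161% Ag-109.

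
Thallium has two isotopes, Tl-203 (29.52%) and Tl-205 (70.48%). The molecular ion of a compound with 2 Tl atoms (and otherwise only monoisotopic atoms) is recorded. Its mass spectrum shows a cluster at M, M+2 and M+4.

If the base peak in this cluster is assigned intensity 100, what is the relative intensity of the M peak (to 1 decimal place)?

17.5

Binomial terms of (0.2952 + 0.7048)^2: M 0.0871, M+2 0.4161, M+4 0.4967 → M+4 is the base peak.
P(M+4) = C(2,2) × 0.2952^0 × 0.7048^2 = 1 × 1.0000 × 0.49674304 = 0.496743 (base)
P(M) = C(2,0) × 0.2952^2 × 0.7048^0 = 1 × 0.08714304 × 1.0000 = 0.087143
Relative intensity = 0.087143 / 0.496743 × 100 = 17.5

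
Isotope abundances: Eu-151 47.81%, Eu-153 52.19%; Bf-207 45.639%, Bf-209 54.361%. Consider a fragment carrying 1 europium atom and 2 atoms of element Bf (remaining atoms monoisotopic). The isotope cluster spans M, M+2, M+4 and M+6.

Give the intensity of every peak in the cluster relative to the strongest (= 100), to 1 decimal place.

24.9 : 86.4 : 100.0 : 38.5

Europium pattern (n=1): 0.4781 : 0.5219
Element Bf pattern (n=2): 0.20829183 : 0.49619634 : 0.29551183
Convolve the two distributions (both contribute in 2-u steps):
  M: 0.4781×0.20829183 = 0.099584
  M+2: 0.4781×0.49619634 + 0.5219×0.20829183 = 0.345939
  M+4: 0.4781×0.29551183 + 0.5219×0.49619634 = 0.400249
  M+6: 0.5219×0.29551183 = 0.154228
Scale to base peak (0.400249) = 100: 24.9 : 86.4 : 100.0 : 38.5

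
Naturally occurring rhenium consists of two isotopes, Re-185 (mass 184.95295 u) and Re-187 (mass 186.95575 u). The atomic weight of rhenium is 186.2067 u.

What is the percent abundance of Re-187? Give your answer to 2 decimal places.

Writing the weighted mean with unknown fraction x of Re-185:
184.95295·x + 186.95575·(1 − x) = 186.2067
(184.95295 − 186.95575)·x = 186.2067 − 186.95575
x = -0.74905 / -2.00280 = 0.37400 → 37.40% Re-185, 62.60% Re-187.

62.60%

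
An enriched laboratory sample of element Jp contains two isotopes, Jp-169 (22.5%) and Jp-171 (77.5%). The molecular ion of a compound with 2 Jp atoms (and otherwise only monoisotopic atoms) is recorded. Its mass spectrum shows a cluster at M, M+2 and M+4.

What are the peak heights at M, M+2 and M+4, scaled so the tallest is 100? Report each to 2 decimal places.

8.43 : 58.06 : 100.00

The 2 Jp atoms are independent, so intensities follow the terms of (0.225 + 0.775)^2.
P(M) = 0.225^2 = 0.050625
P(M+2) = 2 × 0.225^1 × 0.775^1 = 0.348750
P(M+4) = 0.775^2 = 0.600625
The M+4 peak is largest (0.600625); scaling to 100 gives 8.43 : 58.06 : 100.00.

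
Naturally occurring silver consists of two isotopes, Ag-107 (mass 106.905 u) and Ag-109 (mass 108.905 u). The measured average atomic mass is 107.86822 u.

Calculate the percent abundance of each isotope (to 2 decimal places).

With x = fraction of Ag-107 (so Ag-109 is 1 − x):
106.905·x + 108.905·(1 − x) = 107.86822
(106.905 − 108.905)·x = 107.86822 − 108.905
x = -1.03678 / -2.000 = 0.51839 → 51.84% Ag-107, 48.16% Ag-109.

Ag-107: 51.84%, Ag-109: 48.16%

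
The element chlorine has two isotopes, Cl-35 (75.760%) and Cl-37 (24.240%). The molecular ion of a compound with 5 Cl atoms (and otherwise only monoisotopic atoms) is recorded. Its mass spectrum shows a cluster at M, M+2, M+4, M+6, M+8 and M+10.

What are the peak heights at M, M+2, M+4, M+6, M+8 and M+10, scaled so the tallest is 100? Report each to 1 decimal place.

The 5 Cl atoms are independent, so intensities follow the terms of (0.75760 + 0.24240)^5.
P(M) = 0.75760^5 = 0.249574
P(M+2) = 5 × 0.75760^4 × 0.24240^1 = 0.399266
P(M+4) = 10 × 0.75760^3 × 0.24240^2 = 0.255497
P(M+6) = 10 × 0.75760^2 × 0.24240^3 = 0.081748
P(M+8) = 5 × 0.75760^1 × 0.24240^4 = 0.013078
P(M+10) = 0.24240^5 = 0.000837
The M+2 peak is largest (0.399266); scaling to 100 gives 62.5 : 100.0 : 64.0 : 20.5 : 3.3 : 0.2.

62.5 : 100.0 : 64.0 : 20.5 : 3.3 : 0.2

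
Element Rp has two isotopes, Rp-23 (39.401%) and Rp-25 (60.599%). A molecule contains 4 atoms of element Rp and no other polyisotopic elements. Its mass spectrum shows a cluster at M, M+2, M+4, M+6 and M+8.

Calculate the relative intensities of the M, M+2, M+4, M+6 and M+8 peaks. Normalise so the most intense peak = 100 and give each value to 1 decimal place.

Expanding (0.39401 + 0.60599)^4:
P(M) = 0.39401^4 = 0.024101
P(M+2) = 4 × 0.39401^3 × 0.60599^1 = 0.148268
P(M+4) = 6 × 0.39401^2 × 0.60599^2 = 0.342056
P(M+6) = 4 × 0.39401^1 × 0.60599^3 = 0.350722
P(M+8) = 0.60599^4 = 0.134853
The M+6 peak is largest (0.350722); scaling to 100 gives 6.9 : 42.3 : 97.5 : 100.0 : 38.5.

6.9 : 42.3 : 97.5 : 100.0 : 38.5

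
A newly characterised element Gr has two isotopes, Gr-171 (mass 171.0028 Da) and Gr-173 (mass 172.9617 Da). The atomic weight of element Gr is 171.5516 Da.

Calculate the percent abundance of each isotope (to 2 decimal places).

Let x be the fractional abundance of Gr-171; then Gr-173 has abundance 1 − x.
171.0028·x + 172.9617·(1 − x) = 171.5516
(171.0028 − 172.9617)·x = 171.5516 − 172.9617
x = -1.4101 / -1.9589 = 0.71984 → 71.98% Gr-171, 28.02% Gr-173.

Gr-171: 71.98%, Gr-173: 28.02%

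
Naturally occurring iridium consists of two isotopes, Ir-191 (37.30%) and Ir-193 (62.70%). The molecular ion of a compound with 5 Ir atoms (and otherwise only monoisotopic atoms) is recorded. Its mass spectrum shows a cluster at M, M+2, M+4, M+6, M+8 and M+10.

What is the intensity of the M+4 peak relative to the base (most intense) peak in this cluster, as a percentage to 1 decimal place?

Term probabilities: M 0.0072, M+2 0.0607, M+4 0.2040, M+6 0.3429, M+8 0.2882, M+10 0.0969. Base peak = M+6.
P(M+6) = C(5,3) × 0.3730^2 × 0.6270^3 = 10 × 0.139129 × 0.24649188 = 0.342942 (base)
P(M+4) = C(5,2) × 0.3730^3 × 0.6270^2 = 10 × 0.05189512 × 0.393129 = 0.204015
Relative intensity = 0.204015 / 0.342942 × 100 = 59.5

59.5%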